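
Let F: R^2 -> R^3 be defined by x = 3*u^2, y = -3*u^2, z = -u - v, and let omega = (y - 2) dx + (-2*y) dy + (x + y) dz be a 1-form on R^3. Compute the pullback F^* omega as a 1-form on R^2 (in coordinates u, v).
F^* omega = (-54*u^3 - 12*u) du

Using F^*(f dg) = (f ∘ F) d(g ∘ F), substitute each coordinate x_i by F_i(u, v) in f_i, and replace dx_i by d F_i = (∂F_i/∂u) du + (∂F_i/∂v) dv.
  For the x component: f_1(F) = -3*u^2 - 2; d F_1 = (6*u) du + (0) dv
  For the y component: f_2(F) = 6*u^2; d F_2 = (-6*u) du + (0) dv
  For the z component: f_3(F) = 0; d F_3 = (-1) du + (-1) dv
Combining and collecting du, dv coefficients:
  coeff of du: -54*u^3 - 12*u
  coeff of dv: 0
F^* omega = (-54*u^3 - 12*u) du.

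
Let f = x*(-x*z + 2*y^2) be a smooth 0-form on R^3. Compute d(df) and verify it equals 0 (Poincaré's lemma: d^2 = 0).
d(df) = 0

Step 1: df = sum_i (∂f/∂x_i) dx_i = (-2*x*z + 2*y^2) dx + (4*x*y) dy + (-x^2) dz.
Step 2: Apply d again. Using the 1-form formula, the coefficient of dx ∧ dy in d(df) is ∂^2 f/∂x ∂y - ∂^2 f/∂y ∂x = (4*y) - (4*y) = 0 (equality of mixed partials for smooth f).
Similarly for dx ∧ dz and dy ∧ dz — all coefficients vanish. So d(df) = 0.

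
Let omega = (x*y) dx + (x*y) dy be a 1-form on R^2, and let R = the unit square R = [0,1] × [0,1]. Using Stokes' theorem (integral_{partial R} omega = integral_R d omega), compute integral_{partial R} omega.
integral_(partial R) omega = 0

Stokes: integral_partial_R omega = integral_R d omega with d omega = (∂Q/∂x - ∂P/∂y) dx ∧ dy.
  ∂Q/∂x = y
  ∂P/∂y = x
  integrand = ∂Q/∂x - ∂P/∂y = -x + y.
Integrating over R: integral_0^1 integral_0^1 (-x + y) dx dy = 0.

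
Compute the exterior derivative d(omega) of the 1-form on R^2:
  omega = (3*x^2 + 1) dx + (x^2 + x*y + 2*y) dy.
d(omega) = (2*x + y) dx ∧ dy

For a 1-form omega = sum_i f_i dx_i, the exterior derivative is
  d(omega) = sum_{i < j} (∂f_j/∂x_i - ∂f_i/∂x_j) dx_i ∧ dx_j.
  coefficient of dx ∧ dy: ∂f_2/∂x - ∂f_1/∂y = ∂(x^2 + x*y + 2*y)/∂x - ∂(3*x^2 + 1)/∂y = 2*x + y
Assembling: d(omega) = (2*x + y) dx ∧ dy.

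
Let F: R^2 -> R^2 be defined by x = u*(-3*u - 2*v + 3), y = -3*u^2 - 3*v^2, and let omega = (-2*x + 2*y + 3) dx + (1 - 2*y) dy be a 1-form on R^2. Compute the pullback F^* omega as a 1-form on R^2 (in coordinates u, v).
F^* omega = (-36*u^3 - 24*u^2*v + 36*u^2 - 8*u*v^2 + 24*u*v - 42*u + 12*v^3 - 18*v^2 - 6*v + 9) du + (-44*u^2*v + 12*u^2 + 12*u*v^2 - 6*u - 36*v^3 - 6*v) dv

Using F^*(f dg) = (f ∘ F) d(g ∘ F), substitute each coordinate x_i by F_i(u, v) in f_i, and replace dx_i by d F_i = (∂F_i/∂u) du + (∂F_i/∂v) dv.
  For the x component: f_1(F) = 4*u*v - 6*u - 6*v^2 + 3; d F_1 = (-6*u - 2*v + 3) du + (-2*u) dv
  For the y component: f_2(F) = 6*u^2 + 6*v^2 + 1; d F_2 = (-6*u) du + (-6*v) dv
Combining and collecting du, dv coefficients:
  coeff of du: -36*u^3 - 24*u^2*v + 36*u^2 - 8*u*v^2 + 24*u*v - 42*u + 12*v^3 - 18*v^2 - 6*v + 9
  coeff of dv: -44*u^2*v + 12*u^2 + 12*u*v^2 - 6*u - 36*v^3 - 6*v
F^* omega = (-36*u^3 - 24*u^2*v + 36*u^2 - 8*u*v^2 + 24*u*v - 42*u + 12*v^3 - 18*v^2 - 6*v + 9) du + (-44*u^2*v + 12*u^2 + 12*u*v^2 - 6*u - 36*v^3 - 6*v) dv.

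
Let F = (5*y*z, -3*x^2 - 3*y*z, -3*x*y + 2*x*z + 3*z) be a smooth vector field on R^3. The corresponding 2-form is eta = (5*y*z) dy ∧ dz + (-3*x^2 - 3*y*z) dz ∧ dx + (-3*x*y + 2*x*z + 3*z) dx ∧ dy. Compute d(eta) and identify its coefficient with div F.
d(eta) = (2*x - 3*z + 3) dx ∧ dy ∧ dz; div F = 2*x - 3*z + 3

For a 2-form in R^3 of the form above, applying d gives a 3-form with coefficient ∂P/∂x + ∂Q/∂y + ∂R/∂z:
  ∂P/∂x = 0
  ∂Q/∂y = -3*z
  ∂R/∂z = 2*x + 3
Sum = 2*x - 3*z + 3, which is exactly div F.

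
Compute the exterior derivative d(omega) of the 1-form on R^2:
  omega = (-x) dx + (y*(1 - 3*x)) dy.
d(omega) = (-3*y) dx ∧ dy

For a 1-form omega = sum_i f_i dx_i, the exterior derivative is
  d(omega) = sum_{i < j} (∂f_j/∂x_i - ∂f_i/∂x_j) dx_i ∧ dx_j.
  coefficient of dx ∧ dy: ∂f_2/∂x - ∂f_1/∂y = ∂(y*(1 - 3*x))/∂x - ∂(-x)/∂y = -3*y
Assembling: d(omega) = (-3*y) dx ∧ dy.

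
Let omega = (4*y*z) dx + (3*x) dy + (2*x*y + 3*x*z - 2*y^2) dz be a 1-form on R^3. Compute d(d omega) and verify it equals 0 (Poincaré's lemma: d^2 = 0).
d(d omega) = 0

Step 1: d omega = sum_{i<j} (∂f_j/∂x_i - ∂f_i/∂x_j) dx_i ∧ dx_j:
  coeff of dx ∧ dy: 3 - 4*z
  coeff of dx ∧ dz: -2*y + 3*z
  coeff of dy ∧ dz: 2*x - 4*y
Step 2: Apply d again to each 2-form coefficient. The only possible 3-form in R^3 is dx ∧ dy ∧ dz, with coefficient
  ∂(coeff of dy∧dz)/∂x - ∂(coeff of dx∧dz)/∂y + ∂(coeff of dx∧dy)/∂z
  = ∂/∂x (2*x - 4*y) - ∂/∂y (-2*y + 3*z) + ∂/∂z (3 - 4*z).
Each of these terms simplifies to sums of mixed partials that cancel in pairs. The result is 0 (by equality of mixed partials for smooth functions — Schwarz / Clairaut).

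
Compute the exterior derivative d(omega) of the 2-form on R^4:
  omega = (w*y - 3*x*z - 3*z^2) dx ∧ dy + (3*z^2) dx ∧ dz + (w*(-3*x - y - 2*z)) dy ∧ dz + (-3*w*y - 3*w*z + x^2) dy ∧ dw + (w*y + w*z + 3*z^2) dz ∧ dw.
d(omega) = (-3*w - 3*x - 6*z) dx ∧ dy ∧ dz + (2*x + y) dx ∧ dy ∧ dw + (4*w - 3*x - y - 2*z) dy ∧ dz ∧ dw

For a 2-form omega = sum_{i<j} g_{ij} dx_i ∧ dx_j, the exterior derivative is
  d(omega) = sum_{i<j} d(g_{ij}) ∧ dx_i ∧ dx_j = sum_{i<j, k} (∂g_{ij}/∂x_k) dx_k ∧ dx_i ∧ dx_j.
Expand each term, using dx_k ∧ dx_i ∧ dx_j = sgn(permutation) dx_{(a)} ∧ dx_{(b)} ∧ dx_{(c)} with (a < b < c) sorted:
  d(w*y - 3*x*z - 3*z^2) includes (∂/∂z)(w*y - 3*x*z - 3*z^2) dz = (-3*x - 6*z) dz, which multiplied by dx ∧ dy gives (-3*x - 6*z) dx ∧ dy ∧ dz
  d(w*y - 3*x*z - 3*z^2) includes (∂/∂w)(w*y - 3*x*z - 3*z^2) dw = (y) dw, which multiplied by dx ∧ dy gives (y) dx ∧ dy ∧ dw
  d(w*(-3*x - y - 2*z)) includes (∂/∂x)(w*(-3*x - y - 2*z)) dx = (-3*w) dx, which multiplied by dy ∧ dz gives (-3*w) dx ∧ dy ∧ dz
  d(w*(-3*x - y - 2*z)) includes (∂/∂w)(w*(-3*x - y - 2*z)) dw = (-3*x - y - 2*z) dw, which multiplied by dy ∧ dz gives (-3*x - y - 2*z) dy ∧ dz ∧ dw
  d(-3*w*y - 3*w*z + x^2) includes (∂/∂x)(-3*w*y - 3*w*z + x^2) dx = (2*x) dx, which multiplied by dy ∧ dw gives (2*x) dx ∧ dy ∧ dw
  d(-3*w*y - 3*w*z + x^2) includes (∂/∂z)(-3*w*y - 3*w*z + x^2) dz = (-3*w) dz, which multiplied by dy ∧ dw gives (3*w) dy ∧ dz ∧ dw
  d(w*y + w*z + 3*z^2) includes (∂/∂y)(w*y + w*z + 3*z^2) dy = (w) dy, which multiplied by dz ∧ dw gives (w) dy ∧ dz ∧ dw
Collecting like 3-forms: d(omega) = (-3*w - 3*x - 6*z) dx ∧ dy ∧ dz + (2*x + y) dx ∧ dy ∧ dw + (4*w - 3*x - y - 2*z) dy ∧ dz ∧ dw.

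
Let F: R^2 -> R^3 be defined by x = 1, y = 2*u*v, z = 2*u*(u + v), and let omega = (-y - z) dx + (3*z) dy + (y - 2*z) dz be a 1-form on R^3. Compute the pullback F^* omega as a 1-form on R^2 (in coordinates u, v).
F^* omega = (4*u*(-4*u^2 - u*v + 2*v^2)) du + (4*u^2*(u + 2*v)) dv

Using F^*(f dg) = (f ∘ F) d(g ∘ F), substitute each coordinate x_i by F_i(u, v) in f_i, and replace dx_i by d F_i = (∂F_i/∂u) du + (∂F_i/∂v) dv.
  For the x component: f_1(F) = 2*u*(-u - 2*v); d F_1 = (0) du + (0) dv
  For the y component: f_2(F) = 6*u*(u + v); d F_2 = (2*v) du + (2*u) dv
  For the z component: f_3(F) = 2*u*(-2*u - v); d F_3 = (4*u + 2*v) du + (2*u) dv
Combining and collecting du, dv coefficients:
  coeff of du: 4*u*(-4*u^2 - u*v + 2*v^2)
  coeff of dv: 4*u^2*(u + 2*v)
F^* omega = (4*u*(-4*u^2 - u*v + 2*v^2)) du + (4*u^2*(u + 2*v)) dv.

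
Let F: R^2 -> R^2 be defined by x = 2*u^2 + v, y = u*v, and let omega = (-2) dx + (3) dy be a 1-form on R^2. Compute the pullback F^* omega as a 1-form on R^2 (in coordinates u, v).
F^* omega = (-8*u + 3*v) du + (3*u - 2) dv

Using F^*(f dg) = (f ∘ F) d(g ∘ F), substitute each coordinate x_i by F_i(u, v) in f_i, and replace dx_i by d F_i = (∂F_i/∂u) du + (∂F_i/∂v) dv.
  For the x component: f_1(F) = -2; d F_1 = (4*u) du + (1) dv
  For the y component: f_2(F) = 3; d F_2 = (v) du + (u) dv
Combining and collecting du, dv coefficients:
  coeff of du: -8*u + 3*v
  coeff of dv: 3*u - 2
F^* omega = (-8*u + 3*v) du + (3*u - 2) dv.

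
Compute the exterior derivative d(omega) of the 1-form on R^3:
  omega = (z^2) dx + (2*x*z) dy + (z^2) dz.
d(omega) = (2*z) dx ∧ dy + (-2*z) dx ∧ dz + (-2*x) dy ∧ dz

For a 1-form omega = sum_i f_i dx_i, the exterior derivative is
  d(omega) = sum_{i < j} (∂f_j/∂x_i - ∂f_i/∂x_j) dx_i ∧ dx_j.
  coefficient of dx ∧ dy: ∂f_2/∂x - ∂f_1/∂y = ∂(2*x*z)/∂x - ∂(z^2)/∂y = 2*z
  coefficient of dx ∧ dz: ∂f_3/∂x - ∂f_1/∂z = ∂(z^2)/∂x - ∂(z^2)/∂z = -2*z
  coefficient of dy ∧ dz: ∂f_3/∂y - ∂f_2/∂z = ∂(z^2)/∂y - ∂(2*x*z)/∂z = -2*x
Assembling: d(omega) = (2*z) dx ∧ dy + (-2*z) dx ∧ dz + (-2*x) dy ∧ dz.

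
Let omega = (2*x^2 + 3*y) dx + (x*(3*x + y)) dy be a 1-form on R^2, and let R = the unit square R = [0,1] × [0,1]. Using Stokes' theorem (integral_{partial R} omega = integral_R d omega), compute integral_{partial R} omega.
integral_(partial R) omega = 1/2

Stokes: integral_partial_R omega = integral_R d omega with d omega = (∂Q/∂x - ∂P/∂y) dx ∧ dy.
  ∂Q/∂x = 6*x + y
  ∂P/∂y = 3
  integrand = ∂Q/∂x - ∂P/∂y = 6*x + y - 3.
Integrating over R: integral_0^1 integral_0^1 (6*x + y - 3) dx dy = 1/2.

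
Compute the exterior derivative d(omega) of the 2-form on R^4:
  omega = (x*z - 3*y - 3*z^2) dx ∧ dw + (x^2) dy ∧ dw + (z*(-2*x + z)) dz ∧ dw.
d(omega) = (2*x + 3) dx ∧ dy ∧ dw + (-x + 4*z) dx ∧ dz ∧ dw

For a 2-form omega = sum_{i<j} g_{ij} dx_i ∧ dx_j, the exterior derivative is
  d(omega) = sum_{i<j} d(g_{ij}) ∧ dx_i ∧ dx_j = sum_{i<j, k} (∂g_{ij}/∂x_k) dx_k ∧ dx_i ∧ dx_j.
Expand each term, using dx_k ∧ dx_i ∧ dx_j = sgn(permutation) dx_{(a)} ∧ dx_{(b)} ∧ dx_{(c)} with (a < b < c) sorted:
  d(x*z - 3*y - 3*z^2) includes (∂/∂y)(x*z - 3*y - 3*z^2) dy = (-3) dy, which multiplied by dx ∧ dw gives (3) dx ∧ dy ∧ dw
  d(x*z - 3*y - 3*z^2) includes (∂/∂z)(x*z - 3*y - 3*z^2) dz = (x - 6*z) dz, which multiplied by dx ∧ dw gives (-x + 6*z) dx ∧ dz ∧ dw
  d(x^2) includes (∂/∂x)(x^2) dx = (2*x) dx, which multiplied by dy ∧ dw gives (2*x) dx ∧ dy ∧ dw
  d(z*(-2*x + z)) includes (∂/∂x)(z*(-2*x + z)) dx = (-2*z) dx, which multiplied by dz ∧ dw gives (-2*z) dx ∧ dz ∧ dw
Collecting like 3-forms: d(omega) = (2*x + 3) dx ∧ dy ∧ dw + (-x + 4*z) dx ∧ dz ∧ dw.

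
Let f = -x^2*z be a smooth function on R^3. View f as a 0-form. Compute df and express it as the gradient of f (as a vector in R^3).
df = (-2*x*z) dx + (0) dy + (-x^2) dz; grad f = (-2*x*z, 0, -x^2)

For a 0-form f, d f = (∂f/∂x) dx + (∂f/∂y) dy + (∂f/∂z) dz. The components of the vector representation are exactly the entries of grad f in Cartesian coordinates:
  ∂f/∂x = -2*x*z
  ∂f/∂y = 0
  ∂f/∂z = -x^2.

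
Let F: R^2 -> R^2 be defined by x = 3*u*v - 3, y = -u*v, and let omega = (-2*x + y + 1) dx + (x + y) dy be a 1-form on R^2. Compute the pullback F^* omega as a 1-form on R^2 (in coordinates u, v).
F^* omega = (v*(-23*u*v + 24)) du + (u*(-23*u*v + 24)) dv

Using F^*(f dg) = (f ∘ F) d(g ∘ F), substitute each coordinate x_i by F_i(u, v) in f_i, and replace dx_i by d F_i = (∂F_i/∂u) du + (∂F_i/∂v) dv.
  For the x component: f_1(F) = -7*u*v + 7; d F_1 = (3*v) du + (3*u) dv
  For the y component: f_2(F) = 2*u*v - 3; d F_2 = (-v) du + (-u) dv
Combining and collecting du, dv coefficients:
  coeff of du: v*(-23*u*v + 24)
  coeff of dv: u*(-23*u*v + 24)
F^* omega = (v*(-23*u*v + 24)) du + (u*(-23*u*v + 24)) dv.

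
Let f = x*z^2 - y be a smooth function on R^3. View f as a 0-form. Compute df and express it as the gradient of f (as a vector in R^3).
df = (z^2) dx + (-1) dy + (2*x*z) dz; grad f = (z^2, -1, 2*x*z)

For a 0-form f, d f = (∂f/∂x) dx + (∂f/∂y) dy + (∂f/∂z) dz. The components of the vector representation are exactly the entries of grad f in Cartesian coordinates:
  ∂f/∂x = z^2
  ∂f/∂y = -1
  ∂f/∂z = 2*x*z.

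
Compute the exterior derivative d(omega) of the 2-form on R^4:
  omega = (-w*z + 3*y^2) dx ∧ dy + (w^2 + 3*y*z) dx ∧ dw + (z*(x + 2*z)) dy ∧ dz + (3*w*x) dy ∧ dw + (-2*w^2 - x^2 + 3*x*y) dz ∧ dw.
d(omega) = (-w + z) dx ∧ dy ∧ dz + (3*w - 4*z) dx ∧ dy ∧ dw + (-2*x) dx ∧ dz ∧ dw + (3*x) dy ∧ dz ∧ dw

For a 2-form omega = sum_{i<j} g_{ij} dx_i ∧ dx_j, the exterior derivative is
  d(omega) = sum_{i<j} d(g_{ij}) ∧ dx_i ∧ dx_j = sum_{i<j, k} (∂g_{ij}/∂x_k) dx_k ∧ dx_i ∧ dx_j.
Expand each term, using dx_k ∧ dx_i ∧ dx_j = sgn(permutation) dx_{(a)} ∧ dx_{(b)} ∧ dx_{(c)} with (a < b < c) sorted:
  d(-w*z + 3*y^2) includes (∂/∂z)(-w*z + 3*y^2) dz = (-w) dz, which multiplied by dx ∧ dy gives (-w) dx ∧ dy ∧ dz
  d(-w*z + 3*y^2) includes (∂/∂w)(-w*z + 3*y^2) dw = (-z) dw, which multiplied by dx ∧ dy gives (-z) dx ∧ dy ∧ dw
  d(w^2 + 3*y*z) includes (∂/∂y)(w^2 + 3*y*z) dy = (3*z) dy, which multiplied by dx ∧ dw gives (-3*z) dx ∧ dy ∧ dw
  d(w^2 + 3*y*z) includes (∂/∂z)(w^2 + 3*y*z) dz = (3*y) dz, which multiplied by dx ∧ dw gives (-3*y) dx ∧ dz ∧ dw
  d(z*(x + 2*z)) includes (∂/∂x)(z*(x + 2*z)) dx = (z) dx, which multiplied by dy ∧ dz gives (z) dx ∧ dy ∧ dz
  d(3*w*x) includes (∂/∂x)(3*w*x) dx = (3*w) dx, which multiplied by dy ∧ dw gives (3*w) dx ∧ dy ∧ dw
  d(-2*w^2 - x^2 + 3*x*y) includes (∂/∂x)(-2*w^2 - x^2 + 3*x*y) dx = (-2*x + 3*y) dx, which multiplied by dz ∧ dw gives (-2*x + 3*y) dx ∧ dz ∧ dw
  d(-2*w^2 - x^2 + 3*x*y) includes (∂/∂y)(-2*w^2 - x^2 + 3*x*y) dy = (3*x) dy, which multiplied by dz ∧ dw gives (3*x) dy ∧ dz ∧ dw
Collecting like 3-forms: d(omega) = (-w + z) dx ∧ dy ∧ dz + (3*w - 4*z) dx ∧ dy ∧ dw + (-2*x) dx ∧ dz ∧ dw + (3*x) dy ∧ dz ∧ dw.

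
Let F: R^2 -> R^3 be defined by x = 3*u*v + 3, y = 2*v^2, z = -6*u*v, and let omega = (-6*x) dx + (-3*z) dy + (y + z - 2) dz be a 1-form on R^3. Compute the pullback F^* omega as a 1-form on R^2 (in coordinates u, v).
F^* omega = (6*v*(-3*u*v - 2*v^2 - 7)) du + (6*u*(-3*u*v + 10*v^2 - 7)) dv

Using F^*(f dg) = (f ∘ F) d(g ∘ F), substitute each coordinate x_i by F_i(u, v) in f_i, and replace dx_i by d F_i = (∂F_i/∂u) du + (∂F_i/∂v) dv.
  For the x component: f_1(F) = -18*u*v - 18; d F_1 = (3*v) du + (3*u) dv
  For the y component: f_2(F) = 18*u*v; d F_2 = (0) du + (4*v) dv
  For the z component: f_3(F) = -6*u*v + 2*v^2 - 2; d F_3 = (-6*v) du + (-6*u) dv
Combining and collecting du, dv coefficients:
  coeff of du: 6*v*(-3*u*v - 2*v^2 - 7)
  coeff of dv: 6*u*(-3*u*v + 10*v^2 - 7)
F^* omega = (6*v*(-3*u*v - 2*v^2 - 7)) du + (6*u*(-3*u*v + 10*v^2 - 7)) dv.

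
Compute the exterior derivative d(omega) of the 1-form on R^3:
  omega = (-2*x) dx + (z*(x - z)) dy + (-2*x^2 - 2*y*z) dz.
d(omega) = (z) dx ∧ dy + (-4*x) dx ∧ dz + (-x) dy ∧ dz

For a 1-form omega = sum_i f_i dx_i, the exterior derivative is
  d(omega) = sum_{i < j} (∂f_j/∂x_i - ∂f_i/∂x_j) dx_i ∧ dx_j.
  coefficient of dx ∧ dy: ∂f_2/∂x - ∂f_1/∂y = ∂(z*(x - z))/∂x - ∂(-2*x)/∂y = z
  coefficient of dx ∧ dz: ∂f_3/∂x - ∂f_1/∂z = ∂(-2*x^2 - 2*y*z)/∂x - ∂(-2*x)/∂z = -4*x
  coefficient of dy ∧ dz: ∂f_3/∂y - ∂f_2/∂z = ∂(-2*x^2 - 2*y*z)/∂y - ∂(z*(x - z))/∂z = -x
Assembling: d(omega) = (z) dx ∧ dy + (-4*x) dx ∧ dz + (-x) dy ∧ dz.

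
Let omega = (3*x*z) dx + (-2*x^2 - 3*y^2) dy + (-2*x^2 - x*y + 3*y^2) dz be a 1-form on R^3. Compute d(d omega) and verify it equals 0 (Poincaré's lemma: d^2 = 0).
d(d omega) = 0

Step 1: d omega = sum_{i<j} (∂f_j/∂x_i - ∂f_i/∂x_j) dx_i ∧ dx_j:
  coeff of dx ∧ dy: -4*x
  coeff of dx ∧ dz: -7*x - y
  coeff of dy ∧ dz: -x + 6*y
Step 2: Apply d again to each 2-form coefficient. The only possible 3-form in R^3 is dx ∧ dy ∧ dz, with coefficient
  ∂(coeff of dy∧dz)/∂x - ∂(coeff of dx∧dz)/∂y + ∂(coeff of dx∧dy)/∂z
  = ∂/∂x (-x + 6*y) - ∂/∂y (-7*x - y) + ∂/∂z (-4*x).
Each of these terms simplifies to sums of mixed partials that cancel in pairs. The result is 0 (by equality of mixed partials for smooth functions — Schwarz / Clairaut).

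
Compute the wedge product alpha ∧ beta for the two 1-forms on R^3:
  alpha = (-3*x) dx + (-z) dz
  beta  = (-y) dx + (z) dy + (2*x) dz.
alpha ∧ beta = (-3*x*z) dx ∧ dy + (-6*x^2 - y*z) dx ∧ dz + (z^2) dy ∧ dz

Distribute the wedge, using dx_i ∧ dx_j = -dx_j ∧ dx_i and dx_i ∧ dx_i = 0. For each pair (i, j) with i < j, the coefficient of dx_i ∧ dx_j in alpha ∧ beta is (alpha_i * beta_j - alpha_j * beta_i). Collecting: alpha ∧ beta = (-3*x*z) dx ∧ dy + (-6*x^2 - y*z) dx ∧ dz + (z^2) dy ∧ dz.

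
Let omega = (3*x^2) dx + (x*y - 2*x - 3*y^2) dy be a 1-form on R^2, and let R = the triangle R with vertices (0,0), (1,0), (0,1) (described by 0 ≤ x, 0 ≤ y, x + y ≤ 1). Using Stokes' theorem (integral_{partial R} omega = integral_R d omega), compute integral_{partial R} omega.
integral_(partial R) omega = -5/6

Stokes: integral_partial_R omega = integral_R d omega with d omega = (∂Q/∂x - ∂P/∂y) dx ∧ dy.
  ∂Q/∂x = y - 2
  ∂P/∂y = 0
  integrand = ∂Q/∂x - ∂P/∂y = y - 2.
Integrating over R: integral_0^1 integral_0^{1-x} (y - 2) dy dx = -5/6.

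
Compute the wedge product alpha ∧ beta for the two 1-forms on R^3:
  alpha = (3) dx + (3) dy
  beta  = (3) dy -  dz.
alpha ∧ beta = (9) dx ∧ dy + (-3) dx ∧ dz + (-3) dy ∧ dz

Distribute the wedge, using dx_i ∧ dx_j = -dx_j ∧ dx_i and dx_i ∧ dx_i = 0. For each pair (i, j) with i < j, the coefficient of dx_i ∧ dx_j in alpha ∧ beta is (alpha_i * beta_j - alpha_j * beta_i). Collecting: alpha ∧ beta = (9) dx ∧ dy + (-3) dx ∧ dz + (-3) dy ∧ dz.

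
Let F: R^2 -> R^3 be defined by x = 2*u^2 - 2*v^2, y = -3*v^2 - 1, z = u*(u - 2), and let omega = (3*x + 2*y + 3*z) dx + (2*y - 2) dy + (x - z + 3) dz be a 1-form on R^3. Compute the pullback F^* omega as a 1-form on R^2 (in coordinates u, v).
F^* omega = (38*u^3 - 22*u^2 - 52*u*v^2 - 6*u + 4*v^2 - 6) du + (4*v*(-9*u^2 + 6*u + 21*v^2 + 8)) dv

Using F^*(f dg) = (f ∘ F) d(g ∘ F), substitute each coordinate x_i by F_i(u, v) in f_i, and replace dx_i by d F_i = (∂F_i/∂u) du + (∂F_i/∂v) dv.
  For the x component: f_1(F) = 9*u^2 - 6*u - 12*v^2 - 2; d F_1 = (4*u) du + (-4*v) dv
  For the y component: f_2(F) = -6*v^2 - 4; d F_2 = (0) du + (-6*v) dv
  For the z component: f_3(F) = u^2 + 2*u - 2*v^2 + 3; d F_3 = (2*u - 2) du + (0) dv
Combining and collecting du, dv coefficients:
  coeff of du: 38*u^3 - 22*u^2 - 52*u*v^2 - 6*u + 4*v^2 - 6
  coeff of dv: 4*v*(-9*u^2 + 6*u + 21*v^2 + 8)
F^* omega = (38*u^3 - 22*u^2 - 52*u*v^2 - 6*u + 4*v^2 - 6) du + (4*v*(-9*u^2 + 6*u + 21*v^2 + 8)) dv.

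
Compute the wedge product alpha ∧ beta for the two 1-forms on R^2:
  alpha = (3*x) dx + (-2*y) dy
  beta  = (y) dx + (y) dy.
alpha ∧ beta = (y*(3*x + 2*y)) dx ∧ dy

Distribute the wedge, using dx_i ∧ dx_j = -dx_j ∧ dx_i and dx_i ∧ dx_i = 0. For each pair (i, j) with i < j, the coefficient of dx_i ∧ dx_j in alpha ∧ beta is (alpha_i * beta_j - alpha_j * beta_i). Collecting: alpha ∧ beta = (y*(3*x + 2*y)) dx ∧ dy.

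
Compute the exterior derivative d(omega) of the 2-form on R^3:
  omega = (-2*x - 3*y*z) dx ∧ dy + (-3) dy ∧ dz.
d(omega) = (-3*y) dx ∧ dy ∧ dz

For a 2-form omega = sum_{i<j} g_{ij} dx_i ∧ dx_j, the exterior derivative is
  d(omega) = sum_{i<j} d(g_{ij}) ∧ dx_i ∧ dx_j = sum_{i<j, k} (∂g_{ij}/∂x_k) dx_k ∧ dx_i ∧ dx_j.
Expand each term, using dx_k ∧ dx_i ∧ dx_j = sgn(permutation) dx_{(a)} ∧ dx_{(b)} ∧ dx_{(c)} with (a < b < c) sorted:
  d(-2*x - 3*y*z) includes (∂/∂z)(-2*x - 3*y*z) dz = (-3*y) dz, which multiplied by dx ∧ dy gives (-3*y) dx ∧ dy ∧ dz
Collecting like 3-forms: d(omega) = (-3*y) dx ∧ dy ∧ dz.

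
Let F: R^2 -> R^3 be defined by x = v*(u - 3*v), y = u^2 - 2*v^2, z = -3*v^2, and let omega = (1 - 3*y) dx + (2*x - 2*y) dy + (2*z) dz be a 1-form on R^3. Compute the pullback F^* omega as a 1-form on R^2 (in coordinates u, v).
F^* omega = (-4*u^3 + u^2*v - 4*u*v^2 + 6*v^3 + v) du + (-3*u^3 + 26*u^2*v - 2*u*v^2 + u + 8*v^3 - 6*v) dv

Using F^*(f dg) = (f ∘ F) d(g ∘ F), substitute each coordinate x_i by F_i(u, v) in f_i, and replace dx_i by d F_i = (∂F_i/∂u) du + (∂F_i/∂v) dv.
  For the x component: f_1(F) = -3*u^2 + 6*v^2 + 1; d F_1 = (v) du + (u - 6*v) dv
  For the y component: f_2(F) = -2*u^2 + 2*u*v - 2*v^2; d F_2 = (2*u) du + (-4*v) dv
  For the z component: f_3(F) = -6*v^2; d F_3 = (0) du + (-6*v) dv
Combining and collecting du, dv coefficients:
  coeff of du: -4*u^3 + u^2*v - 4*u*v^2 + 6*v^3 + v
  coeff of dv: -3*u^3 + 26*u^2*v - 2*u*v^2 + u + 8*v^3 - 6*v
F^* omega = (-4*u^3 + u^2*v - 4*u*v^2 + 6*v^3 + v) du + (-3*u^3 + 26*u^2*v - 2*u*v^2 + u + 8*v^3 - 6*v) dv.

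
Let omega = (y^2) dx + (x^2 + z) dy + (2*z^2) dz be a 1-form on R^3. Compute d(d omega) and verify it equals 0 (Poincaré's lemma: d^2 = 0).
d(d omega) = 0

Step 1: d omega = sum_{i<j} (∂f_j/∂x_i - ∂f_i/∂x_j) dx_i ∧ dx_j:
  coeff of dx ∧ dy: 2*x - 2*y
  coeff of dx ∧ dz: 0
  coeff of dy ∧ dz: -1
Step 2: Apply d again to each 2-form coefficient. The only possible 3-form in R^3 is dx ∧ dy ∧ dz, with coefficient
  ∂(coeff of dy∧dz)/∂x - ∂(coeff of dx∧dz)/∂y + ∂(coeff of dx∧dy)/∂z
  = ∂/∂x (-1) - ∂/∂y (0) + ∂/∂z (2*x - 2*y).
Each of these terms simplifies to sums of mixed partials that cancel in pairs. The result is 0 (by equality of mixed partials for smooth functions — Schwarz / Clairaut).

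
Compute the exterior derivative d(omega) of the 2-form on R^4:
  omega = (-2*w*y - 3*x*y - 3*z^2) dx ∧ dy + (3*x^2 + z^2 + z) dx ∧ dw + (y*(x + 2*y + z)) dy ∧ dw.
d(omega) = (-6*z) dx ∧ dy ∧ dz + (-y) dx ∧ dy ∧ dw + (-2*z - 1) dx ∧ dz ∧ dw + (-y) dy ∧ dz ∧ dw

For a 2-form omega = sum_{i<j} g_{ij} dx_i ∧ dx_j, the exterior derivative is
  d(omega) = sum_{i<j} d(g_{ij}) ∧ dx_i ∧ dx_j = sum_{i<j, k} (∂g_{ij}/∂x_k) dx_k ∧ dx_i ∧ dx_j.
Expand each term, using dx_k ∧ dx_i ∧ dx_j = sgn(permutation) dx_{(a)} ∧ dx_{(b)} ∧ dx_{(c)} with (a < b < c) sorted:
  d(-2*w*y - 3*x*y - 3*z^2) includes (∂/∂z)(-2*w*y - 3*x*y - 3*z^2) dz = (-6*z) dz, which multiplied by dx ∧ dy gives (-6*z) dx ∧ dy ∧ dz
  d(-2*w*y - 3*x*y - 3*z^2) includes (∂/∂w)(-2*w*y - 3*x*y - 3*z^2) dw = (-2*y) dw, which multiplied by dx ∧ dy gives (-2*y) dx ∧ dy ∧ dw
  d(3*x^2 + z^2 + z) includes (∂/∂z)(3*x^2 + z^2 + z) dz = (2*z + 1) dz, which multiplied by dx ∧ dw gives (-2*z - 1) dx ∧ dz ∧ dw
  d(y*(x + 2*y + z)) includes (∂/∂x)(y*(x + 2*y + z)) dx = (y) dx, which multiplied by dy ∧ dw gives (y) dx ∧ dy ∧ dw
  d(y*(x + 2*y + z)) includes (∂/∂z)(y*(x + 2*y + z)) dz = (y) dz, which multiplied by dy ∧ dw gives (-y) dy ∧ dz ∧ dw
Collecting like 3-forms: d(omega) = (-6*z) dx ∧ dy ∧ dz + (-y) dx ∧ dy ∧ dw + (-2*z - 1) dx ∧ dz ∧ dw + (-y) dy ∧ dz ∧ dw.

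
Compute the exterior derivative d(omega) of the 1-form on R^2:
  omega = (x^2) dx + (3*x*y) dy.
d(omega) = (3*y) dx ∧ dy

For a 1-form omega = sum_i f_i dx_i, the exterior derivative is
  d(omega) = sum_{i < j} (∂f_j/∂x_i - ∂f_i/∂x_j) dx_i ∧ dx_j.
  coefficient of dx ∧ dy: ∂f_2/∂x - ∂f_1/∂y = ∂(3*x*y)/∂x - ∂(x^2)/∂y = 3*y
Assembling: d(omega) = (3*y) dx ∧ dy.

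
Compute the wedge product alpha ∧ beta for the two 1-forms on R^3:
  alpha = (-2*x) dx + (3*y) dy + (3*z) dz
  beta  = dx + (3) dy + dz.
alpha ∧ beta = (-6*x - 3*y) dx ∧ dy + (-2*x - 3*z) dx ∧ dz + (3*y - 9*z) dy ∧ dz

Distribute the wedge, using dx_i ∧ dx_j = -dx_j ∧ dx_i and dx_i ∧ dx_i = 0. For each pair (i, j) with i < j, the coefficient of dx_i ∧ dx_j in alpha ∧ beta is (alpha_i * beta_j - alpha_j * beta_i). Collecting: alpha ∧ beta = (-6*x - 3*y) dx ∧ dy + (-2*x - 3*z) dx ∧ dz + (3*y - 9*z) dy ∧ dz.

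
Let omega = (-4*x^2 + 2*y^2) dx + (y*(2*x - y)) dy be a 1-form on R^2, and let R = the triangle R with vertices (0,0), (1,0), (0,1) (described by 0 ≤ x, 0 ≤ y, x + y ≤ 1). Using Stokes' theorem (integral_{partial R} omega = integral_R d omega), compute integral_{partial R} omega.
integral_(partial R) omega = -1/3

Stokes: integral_partial_R omega = integral_R d omega with d omega = (∂Q/∂x - ∂P/∂y) dx ∧ dy.
  ∂Q/∂x = 2*y
  ∂P/∂y = 4*y
  integrand = ∂Q/∂x - ∂P/∂y = -2*y.
Integrating over R: integral_0^1 integral_0^{1-x} (-2*y) dy dx = -1/3.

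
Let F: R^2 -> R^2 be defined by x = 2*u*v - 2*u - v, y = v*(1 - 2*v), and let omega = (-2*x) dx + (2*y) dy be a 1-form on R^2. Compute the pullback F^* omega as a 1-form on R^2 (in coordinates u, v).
F^* omega = (-8*u*v^2 + 16*u*v - 8*u + 4*v^2 - 4*v) du + (-8*u^2*v + 8*u^2 + 8*u*v - 4*u + 16*v^3 - 12*v^2) dv

Using F^*(f dg) = (f ∘ F) d(g ∘ F), substitute each coordinate x_i by F_i(u, v) in f_i, and replace dx_i by d F_i = (∂F_i/∂u) du + (∂F_i/∂v) dv.
  For the x component: f_1(F) = -4*u*v + 4*u + 2*v; d F_1 = (2*v - 2) du + (2*u - 1) dv
  For the y component: f_2(F) = 2*v*(1 - 2*v); d F_2 = (0) du + (1 - 4*v) dv
Combining and collecting du, dv coefficients:
  coeff of du: -8*u*v^2 + 16*u*v - 8*u + 4*v^2 - 4*v
  coeff of dv: -8*u^2*v + 8*u^2 + 8*u*v - 4*u + 16*v^3 - 12*v^2
F^* omega = (-8*u*v^2 + 16*u*v - 8*u + 4*v^2 - 4*v) du + (-8*u^2*v + 8*u^2 + 8*u*v - 4*u + 16*v^3 - 12*v^2) dv.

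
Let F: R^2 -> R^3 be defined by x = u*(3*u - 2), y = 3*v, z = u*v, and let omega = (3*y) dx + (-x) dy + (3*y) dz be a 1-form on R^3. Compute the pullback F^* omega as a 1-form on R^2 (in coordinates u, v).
F^* omega = (9*v*(6*u + v - 2)) du + (3*u*(-3*u + 3*v + 2)) dv

Using F^*(f dg) = (f ∘ F) d(g ∘ F), substitute each coordinate x_i by F_i(u, v) in f_i, and replace dx_i by d F_i = (∂F_i/∂u) du + (∂F_i/∂v) dv.
  For the x component: f_1(F) = 9*v; d F_1 = (6*u - 2) du + (0) dv
  For the y component: f_2(F) = u*(2 - 3*u); d F_2 = (0) du + (3) dv
  For the z component: f_3(F) = 9*v; d F_3 = (v) du + (u) dv
Combining and collecting du, dv coefficients:
  coeff of du: 9*v*(6*u + v - 2)
  coeff of dv: 3*u*(-3*u + 3*v + 2)
F^* omega = (9*v*(6*u + v - 2)) du + (3*u*(-3*u + 3*v + 2)) dv.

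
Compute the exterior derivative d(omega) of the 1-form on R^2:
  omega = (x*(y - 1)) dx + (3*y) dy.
d(omega) = (-x) dx ∧ dy

For a 1-form omega = sum_i f_i dx_i, the exterior derivative is
  d(omega) = sum_{i < j} (∂f_j/∂x_i - ∂f_i/∂x_j) dx_i ∧ dx_j.
  coefficient of dx ∧ dy: ∂f_2/∂x - ∂f_1/∂y = ∂(3*y)/∂x - ∂(x*(y - 1))/∂y = -x
Assembling: d(omega) = (-x) dx ∧ dy.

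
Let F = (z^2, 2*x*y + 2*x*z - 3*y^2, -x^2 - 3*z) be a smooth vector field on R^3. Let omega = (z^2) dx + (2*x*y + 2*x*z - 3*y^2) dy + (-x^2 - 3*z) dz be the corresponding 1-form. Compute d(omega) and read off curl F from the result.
d(omega) = (-2*x) dy ∧ dz + (2*x + 2*z) dz ∧ dx + (2*y + 2*z) dx ∧ dy; curl F = (-2*x, 2*x + 2*z, 2*y + 2*z)

d omega = sum_{i<j} (∂f_j/∂x_i - ∂f_i/∂x_j) dx_i ∧ dx_j. Under the identification (dy ∧ dz, dz ∧ dx, dx ∧ dy) ↔ (e_x, e_y, e_z), the coefficients are exactly the components of curl F. Compute:
  ∂R/∂y - ∂Q/∂z = (0) - (2*x) = -2*x
  ∂P/∂z - ∂R/∂x = (2*z) - (-2*x) = 2*x + 2*z
  ∂Q/∂x - ∂P/∂y = (2*y + 2*z) - (0) = 2*y + 2*z.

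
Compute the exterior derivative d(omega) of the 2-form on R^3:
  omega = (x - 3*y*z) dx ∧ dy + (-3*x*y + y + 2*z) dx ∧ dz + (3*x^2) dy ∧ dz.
d(omega) = (9*x - 3*y - 1) dx ∧ dy ∧ dz

For a 2-form omega = sum_{i<j} g_{ij} dx_i ∧ dx_j, the exterior derivative is
  d(omega) = sum_{i<j} d(g_{ij}) ∧ dx_i ∧ dx_j = sum_{i<j, k} (∂g_{ij}/∂x_k) dx_k ∧ dx_i ∧ dx_j.
Expand each term, using dx_k ∧ dx_i ∧ dx_j = sgn(permutation) dx_{(a)} ∧ dx_{(b)} ∧ dx_{(c)} with (a < b < c) sorted:
  d(x - 3*y*z) includes (∂/∂z)(x - 3*y*z) dz = (-3*y) dz, which multiplied by dx ∧ dy gives (-3*y) dx ∧ dy ∧ dz
  d(-3*x*y + y + 2*z) includes (∂/∂y)(-3*x*y + y + 2*z) dy = (1 - 3*x) dy, which multiplied by dx ∧ dz gives (3*x - 1) dx ∧ dy ∧ dz
  d(3*x^2) includes (∂/∂x)(3*x^2) dx = (6*x) dx, which multiplied by dy ∧ dz gives (6*x) dx ∧ dy ∧ dz
Collecting like 3-forms: d(omega) = (9*x - 3*y - 1) dx ∧ dy ∧ dz.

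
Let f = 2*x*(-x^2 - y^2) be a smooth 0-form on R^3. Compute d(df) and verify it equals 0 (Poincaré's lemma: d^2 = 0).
d(df) = 0

Step 1: df = sum_i (∂f/∂x_i) dx_i = (-6*x^2 - 2*y^2) dx + (-4*x*y) dy + (0) dz.
Step 2: Apply d again. Using the 1-form formula, the coefficient of dx ∧ dy in d(df) is ∂^2 f/∂x ∂y - ∂^2 f/∂y ∂x = (-4*y) - (-4*y) = 0 (equality of mixed partials for smooth f).
Similarly for dx ∧ dz and dy ∧ dz — all coefficients vanish. So d(df) = 0.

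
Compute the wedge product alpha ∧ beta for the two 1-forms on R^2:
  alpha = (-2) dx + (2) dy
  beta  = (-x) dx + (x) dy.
alpha ∧ beta = 0

Distribute the wedge, using dx_i ∧ dx_j = -dx_j ∧ dx_i and dx_i ∧ dx_i = 0. For each pair (i, j) with i < j, the coefficient of dx_i ∧ dx_j in alpha ∧ beta is (alpha_i * beta_j - alpha_j * beta_i). Collecting: alpha ∧ beta = 0.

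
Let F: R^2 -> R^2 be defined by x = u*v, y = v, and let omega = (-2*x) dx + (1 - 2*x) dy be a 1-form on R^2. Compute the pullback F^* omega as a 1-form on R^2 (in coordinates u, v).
F^* omega = (-2*u*v^2) du + (-2*u^2*v - 2*u*v + 1) dv

Using F^*(f dg) = (f ∘ F) d(g ∘ F), substitute each coordinate x_i by F_i(u, v) in f_i, and replace dx_i by d F_i = (∂F_i/∂u) du + (∂F_i/∂v) dv.
  For the x component: f_1(F) = -2*u*v; d F_1 = (v) du + (u) dv
  For the y component: f_2(F) = -2*u*v + 1; d F_2 = (0) du + (1) dv
Combining and collecting du, dv coefficients:
  coeff of du: -2*u*v^2
  coeff of dv: -2*u^2*v - 2*u*v + 1
F^* omega = (-2*u*v^2) du + (-2*u^2*v - 2*u*v + 1) dv.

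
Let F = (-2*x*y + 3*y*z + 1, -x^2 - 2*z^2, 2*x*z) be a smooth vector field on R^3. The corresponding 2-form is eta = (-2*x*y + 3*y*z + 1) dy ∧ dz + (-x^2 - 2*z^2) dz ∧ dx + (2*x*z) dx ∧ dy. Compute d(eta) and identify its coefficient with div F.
d(eta) = (2*x - 2*y) dx ∧ dy ∧ dz; div F = 2*x - 2*y

For a 2-form in R^3 of the form above, applying d gives a 3-form with coefficient ∂P/∂x + ∂Q/∂y + ∂R/∂z:
  ∂P/∂x = -2*y
  ∂Q/∂y = 0
  ∂R/∂z = 2*x
Sum = 2*x - 2*y, which is exactly div F.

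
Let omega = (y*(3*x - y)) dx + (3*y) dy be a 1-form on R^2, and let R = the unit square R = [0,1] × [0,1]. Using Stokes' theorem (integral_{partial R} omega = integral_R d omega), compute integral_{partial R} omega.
integral_(partial R) omega = -1/2

Stokes: integral_partial_R omega = integral_R d omega with d omega = (∂Q/∂x - ∂P/∂y) dx ∧ dy.
  ∂Q/∂x = 0
  ∂P/∂y = 3*x - 2*y
  integrand = ∂Q/∂x - ∂P/∂y = -3*x + 2*y.
Integrating over R: integral_0^1 integral_0^1 (-3*x + 2*y) dx dy = -1/2.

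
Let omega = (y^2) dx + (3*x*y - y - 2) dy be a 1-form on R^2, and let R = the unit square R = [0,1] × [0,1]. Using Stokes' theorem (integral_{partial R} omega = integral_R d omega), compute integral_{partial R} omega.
integral_(partial R) omega = 1/2

Stokes: integral_partial_R omega = integral_R d omega with d omega = (∂Q/∂x - ∂P/∂y) dx ∧ dy.
  ∂Q/∂x = 3*y
  ∂P/∂y = 2*y
  integrand = ∂Q/∂x - ∂P/∂y = y.
Integrating over R: integral_0^1 integral_0^1 (y) dx dy = 1/2.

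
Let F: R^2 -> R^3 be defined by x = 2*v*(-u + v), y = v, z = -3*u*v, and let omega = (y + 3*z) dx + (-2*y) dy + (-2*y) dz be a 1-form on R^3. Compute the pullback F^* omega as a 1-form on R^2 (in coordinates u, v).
F^* omega = (v^2*(18*u + 4)) du + (2*v*(9*u^2 - 18*u*v + 2*u + 2*v - 1)) dv

Using F^*(f dg) = (f ∘ F) d(g ∘ F), substitute each coordinate x_i by F_i(u, v) in f_i, and replace dx_i by d F_i = (∂F_i/∂u) du + (∂F_i/∂v) dv.
  For the x component: f_1(F) = v*(1 - 9*u); d F_1 = (-2*v) du + (-2*u + 4*v) dv
  For the y component: f_2(F) = -2*v; d F_2 = (0) du + (1) dv
  For the z component: f_3(F) = -2*v; d F_3 = (-3*v) du + (-3*u) dv
Combining and collecting du, dv coefficients:
  coeff of du: v^2*(18*u + 4)
  coeff of dv: 2*v*(9*u^2 - 18*u*v + 2*u + 2*v - 1)
F^* omega = (v^2*(18*u + 4)) du + (2*v*(9*u^2 - 18*u*v + 2*u + 2*v - 1)) dv.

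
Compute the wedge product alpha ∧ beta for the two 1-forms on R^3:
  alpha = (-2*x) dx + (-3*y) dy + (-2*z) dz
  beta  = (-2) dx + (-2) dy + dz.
alpha ∧ beta = (4*x - 6*y) dx ∧ dy + (-2*x - 4*z) dx ∧ dz + (-3*y - 4*z) dy ∧ dz

Distribute the wedge, using dx_i ∧ dx_j = -dx_j ∧ dx_i and dx_i ∧ dx_i = 0. For each pair (i, j) with i < j, the coefficient of dx_i ∧ dx_j in alpha ∧ beta is (alpha_i * beta_j - alpha_j * beta_i). Collecting: alpha ∧ beta = (4*x - 6*y) dx ∧ dy + (-2*x - 4*z) dx ∧ dz + (-3*y - 4*z) dy ∧ dz.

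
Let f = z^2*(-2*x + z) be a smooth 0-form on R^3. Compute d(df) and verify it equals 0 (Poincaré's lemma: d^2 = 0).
d(df) = 0

Step 1: df = sum_i (∂f/∂x_i) dx_i = (-2*z^2) dx + (0) dy + (z*(-4*x + 3*z)) dz.
Step 2: Apply d again. Using the 1-form formula, the coefficient of dx ∧ dy in d(df) is ∂^2 f/∂x ∂y - ∂^2 f/∂y ∂x = (0) - (0) = 0 (equality of mixed partials for smooth f).
Similarly for dx ∧ dz and dy ∧ dz — all coefficients vanish. So d(df) = 0.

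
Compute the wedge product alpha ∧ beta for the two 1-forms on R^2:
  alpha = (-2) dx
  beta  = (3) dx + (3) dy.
alpha ∧ beta = (-6) dx ∧ dy

Distribute the wedge, using dx_i ∧ dx_j = -dx_j ∧ dx_i and dx_i ∧ dx_i = 0. For each pair (i, j) with i < j, the coefficient of dx_i ∧ dx_j in alpha ∧ beta is (alpha_i * beta_j - alpha_j * beta_i). Collecting: alpha ∧ beta = (-6) dx ∧ dy.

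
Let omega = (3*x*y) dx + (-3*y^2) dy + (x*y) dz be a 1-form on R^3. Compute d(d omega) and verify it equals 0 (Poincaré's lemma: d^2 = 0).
d(d omega) = 0

Step 1: d omega = sum_{i<j} (∂f_j/∂x_i - ∂f_i/∂x_j) dx_i ∧ dx_j:
  coeff of dx ∧ dy: -3*x
  coeff of dx ∧ dz: y
  coeff of dy ∧ dz: x
Step 2: Apply d again to each 2-form coefficient. The only possible 3-form in R^3 is dx ∧ dy ∧ dz, with coefficient
  ∂(coeff of dy∧dz)/∂x - ∂(coeff of dx∧dz)/∂y + ∂(coeff of dx∧dy)/∂z
  = ∂/∂x (x) - ∂/∂y (y) + ∂/∂z (-3*x).
Each of these terms simplifies to sums of mixed partials that cancel in pairs. The result is 0 (by equality of mixed partials for smooth functions — Schwarz / Clairaut).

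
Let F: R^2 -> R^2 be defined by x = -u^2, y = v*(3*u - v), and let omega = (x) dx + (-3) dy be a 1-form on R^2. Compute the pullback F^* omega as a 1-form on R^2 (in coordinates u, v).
F^* omega = (2*u^3 - 9*v) du + (-9*u + 6*v) dv

Using F^*(f dg) = (f ∘ F) d(g ∘ F), substitute each coordinate x_i by F_i(u, v) in f_i, and replace dx_i by d F_i = (∂F_i/∂u) du + (∂F_i/∂v) dv.
  For the x component: f_1(F) = -u^2; d F_1 = (-2*u) du + (0) dv
  For the y component: f_2(F) = -3; d F_2 = (3*v) du + (3*u - 2*v) dv
Combining and collecting du, dv coefficients:
  coeff of du: 2*u^3 - 9*v
  coeff of dv: -9*u + 6*v
F^* omega = (2*u^3 - 9*v) du + (-9*u + 6*v) dv.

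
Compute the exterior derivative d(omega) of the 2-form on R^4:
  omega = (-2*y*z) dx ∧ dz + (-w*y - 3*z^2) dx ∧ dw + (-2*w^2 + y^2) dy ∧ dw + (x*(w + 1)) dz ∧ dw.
d(omega) = (2*z) dx ∧ dy ∧ dz + (w) dx ∧ dy ∧ dw + (w + 6*z + 1) dx ∧ dz ∧ dw

For a 2-form omega = sum_{i<j} g_{ij} dx_i ∧ dx_j, the exterior derivative is
  d(omega) = sum_{i<j} d(g_{ij}) ∧ dx_i ∧ dx_j = sum_{i<j, k} (∂g_{ij}/∂x_k) dx_k ∧ dx_i ∧ dx_j.
Expand each term, using dx_k ∧ dx_i ∧ dx_j = sgn(permutation) dx_{(a)} ∧ dx_{(b)} ∧ dx_{(c)} with (a < b < c) sorted:
  d(-2*y*z) includes (∂/∂y)(-2*y*z) dy = (-2*z) dy, which multiplied by dx ∧ dz gives (2*z) dx ∧ dy ∧ dz
  d(-w*y - 3*z^2) includes (∂/∂y)(-w*y - 3*z^2) dy = (-w) dy, which multiplied by dx ∧ dw gives (w) dx ∧ dy ∧ dw
  d(-w*y - 3*z^2) includes (∂/∂z)(-w*y - 3*z^2) dz = (-6*z) dz, which multiplied by dx ∧ dw gives (6*z) dx ∧ dz ∧ dw
  d(x*(w + 1)) includes (∂/∂x)(x*(w + 1)) dx = (w + 1) dx, which multiplied by dz ∧ dw gives (w + 1) dx ∧ dz ∧ dw
Collecting like 3-forms: d(omega) = (2*z) dx ∧ dy ∧ dz + (w) dx ∧ dy ∧ dw + (w + 6*z + 1) dx ∧ dz ∧ dw.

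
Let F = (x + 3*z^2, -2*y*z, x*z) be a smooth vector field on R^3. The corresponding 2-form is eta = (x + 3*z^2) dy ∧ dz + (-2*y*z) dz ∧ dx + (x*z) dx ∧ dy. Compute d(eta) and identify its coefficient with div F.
d(eta) = (x - 2*z + 1) dx ∧ dy ∧ dz; div F = x - 2*z + 1

For a 2-form in R^3 of the form above, applying d gives a 3-form with coefficient ∂P/∂x + ∂Q/∂y + ∂R/∂z:
  ∂P/∂x = 1
  ∂Q/∂y = -2*z
  ∂R/∂z = x
Sum = x - 2*z + 1, which is exactly div F.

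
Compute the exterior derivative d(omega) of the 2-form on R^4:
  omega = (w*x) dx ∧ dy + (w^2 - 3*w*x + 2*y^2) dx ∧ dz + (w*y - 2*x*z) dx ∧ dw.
d(omega) = (-w + x) dx ∧ dy ∧ dw + (-4*y) dx ∧ dy ∧ dz + (2*w - x) dx ∧ dz ∧ dw

For a 2-form omega = sum_{i<j} g_{ij} dx_i ∧ dx_j, the exterior derivative is
  d(omega) = sum_{i<j} d(g_{ij}) ∧ dx_i ∧ dx_j = sum_{i<j, k} (∂g_{ij}/∂x_k) dx_k ∧ dx_i ∧ dx_j.
Expand each term, using dx_k ∧ dx_i ∧ dx_j = sgn(permutation) dx_{(a)} ∧ dx_{(b)} ∧ dx_{(c)} with (a < b < c) sorted:
  d(w*x) includes (∂/∂w)(w*x) dw = (x) dw, which multiplied by dx ∧ dy gives (x) dx ∧ dy ∧ dw
  d(w^2 - 3*w*x + 2*y^2) includes (∂/∂y)(w^2 - 3*w*x + 2*y^2) dy = (4*y) dy, which multiplied by dx ∧ dz gives (-4*y) dx ∧ dy ∧ dz
  d(w^2 - 3*w*x + 2*y^2) includes (∂/∂w)(w^2 - 3*w*x + 2*y^2) dw = (2*w - 3*x) dw, which multiplied by dx ∧ dz gives (2*w - 3*x) dx ∧ dz ∧ dw
  d(w*y - 2*x*z) includes (∂/∂y)(w*y - 2*x*z) dy = (w) dy, which multiplied by dx ∧ dw gives (-w) dx ∧ dy ∧ dw
  d(w*y - 2*x*z) includes (∂/∂z)(w*y - 2*x*z) dz = (-2*x) dz, which multiplied by dx ∧ dw gives (2*x) dx ∧ dz ∧ dw
Collecting like 3-forms: d(omega) = (-w + x) dx ∧ dy ∧ dw + (-4*y) dx ∧ dy ∧ dz + (2*w - x) dx ∧ dz ∧ dw.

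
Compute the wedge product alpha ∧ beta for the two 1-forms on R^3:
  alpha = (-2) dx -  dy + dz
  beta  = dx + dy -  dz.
alpha ∧ beta = (-1) dx ∧ dy + (1) dx ∧ dz

Distribute the wedge, using dx_i ∧ dx_j = -dx_j ∧ dx_i and dx_i ∧ dx_i = 0. For each pair (i, j) with i < j, the coefficient of dx_i ∧ dx_j in alpha ∧ beta is (alpha_i * beta_j - alpha_j * beta_i). Collecting: alpha ∧ beta = (-1) dx ∧ dy + (1) dx ∧ dz.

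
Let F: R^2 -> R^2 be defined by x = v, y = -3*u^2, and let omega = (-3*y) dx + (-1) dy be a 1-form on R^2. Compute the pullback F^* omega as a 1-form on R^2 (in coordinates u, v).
F^* omega = (6*u) du + (9*u^2) dv

Using F^*(f dg) = (f ∘ F) d(g ∘ F), substitute each coordinate x_i by F_i(u, v) in f_i, and replace dx_i by d F_i = (∂F_i/∂u) du + (∂F_i/∂v) dv.
  For the x component: f_1(F) = 9*u^2; d F_1 = (0) du + (1) dv
  For the y component: f_2(F) = -1; d F_2 = (-6*u) du + (0) dv
Combining and collecting du, dv coefficients:
  coeff of du: 6*u
  coeff of dv: 9*u^2
F^* omega = (6*u) du + (9*u^2) dv.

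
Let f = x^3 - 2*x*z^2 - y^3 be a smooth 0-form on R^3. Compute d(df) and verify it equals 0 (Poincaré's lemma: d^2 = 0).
d(df) = 0

Step 1: df = sum_i (∂f/∂x_i) dx_i = (3*x^2 - 2*z^2) dx + (-3*y^2) dy + (-4*x*z) dz.
Step 2: Apply d again. Using the 1-form formula, the coefficient of dx ∧ dy in d(df) is ∂^2 f/∂x ∂y - ∂^2 f/∂y ∂x = (0) - (0) = 0 (equality of mixed partials for smooth f).
Similarly for dx ∧ dz and dy ∧ dz — all coefficients vanish. So d(df) = 0.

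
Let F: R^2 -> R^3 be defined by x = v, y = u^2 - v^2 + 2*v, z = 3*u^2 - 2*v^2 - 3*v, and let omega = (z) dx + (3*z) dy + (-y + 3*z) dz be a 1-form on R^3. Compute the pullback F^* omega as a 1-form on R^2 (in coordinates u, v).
F^* omega = (6*u*(11*u^2 - 7*v^2 - 14*v)) du + (-50*u^2*v - 3*u^2 + 32*v^3 + 63*v^2 + 12*v) dv

Using F^*(f dg) = (f ∘ F) d(g ∘ F), substitute each coordinate x_i by F_i(u, v) in f_i, and replace dx_i by d F_i = (∂F_i/∂u) du + (∂F_i/∂v) dv.
  For the x component: f_1(F) = 3*u^2 - 2*v^2 - 3*v; d F_1 = (0) du + (1) dv
  For the y component: f_2(F) = 9*u^2 - 6*v^2 - 9*v; d F_2 = (2*u) du + (2 - 2*v) dv
  For the z component: f_3(F) = 8*u^2 - 5*v^2 - 11*v; d F_3 = (6*u) du + (-4*v - 3) dv
Combining and collecting du, dv coefficients:
  coeff of du: 6*u*(11*u^2 - 7*v^2 - 14*v)
  coeff of dv: -50*u^2*v - 3*u^2 + 32*v^3 + 63*v^2 + 12*v
F^* omega = (6*u*(11*u^2 - 7*v^2 - 14*v)) du + (-50*u^2*v - 3*u^2 + 32*v^3 + 63*v^2 + 12*v) dv.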